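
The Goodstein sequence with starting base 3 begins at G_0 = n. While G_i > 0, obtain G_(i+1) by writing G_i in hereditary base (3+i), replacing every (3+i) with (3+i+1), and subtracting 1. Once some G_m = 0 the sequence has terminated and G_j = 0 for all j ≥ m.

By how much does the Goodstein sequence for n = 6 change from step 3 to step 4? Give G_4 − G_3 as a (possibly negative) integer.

0

(0) 6|_3 = 2·3 ↦ 2·4|_4 = 8 ⇒ 7
(1) 7|_4 = 4 + 3 ↦ 5 + 3|_5 = 8 ⇒ 7
(2) 7|_5 = 5 + 2 ↦ 6 + 2|_6 = 8 ⇒ 7
(3) 7|_6 = 6 + 1 ↦ 7 + 1|_7 = 8 ⇒ 7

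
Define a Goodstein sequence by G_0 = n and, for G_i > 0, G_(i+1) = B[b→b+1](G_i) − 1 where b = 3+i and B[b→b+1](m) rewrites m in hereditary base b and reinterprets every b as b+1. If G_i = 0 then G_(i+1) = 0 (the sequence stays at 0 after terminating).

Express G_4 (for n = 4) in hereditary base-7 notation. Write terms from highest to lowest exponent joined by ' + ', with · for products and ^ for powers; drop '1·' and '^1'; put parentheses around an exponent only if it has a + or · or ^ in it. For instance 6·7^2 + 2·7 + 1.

4 —HB3→ 3 + 1 —bump→ 4 + 1 = 5 —(−1)→ 4
4 —HB4→ 4 —bump→ 5 = 5 —(−1)→ 4
4 —HB5→ 4 —bump→ 4 = 4 —(−1)→ 3
3 —HB6→ 3 —bump→ 3 = 3 —(−1)→ 2
2 —HB7→ 2 —bump→ 2 = 2 —(−1)→ 1

2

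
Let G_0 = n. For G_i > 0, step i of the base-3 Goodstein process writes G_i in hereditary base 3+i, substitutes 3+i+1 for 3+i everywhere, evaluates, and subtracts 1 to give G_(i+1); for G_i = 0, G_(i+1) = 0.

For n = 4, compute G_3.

3

G_0 = 4. HB_3(4) = 3 + 1. Bump = 5. G_1 = 4.
G_1 = 4. HB_4(4) = 4. Bump = 5. G_2 = 4.
G_2 = 4. HB_5(4) = 4. Bump = 4. G_3 = 3.
G_3 = 3. HB_6(3) = 3. Bump = 3. G_4 = 2.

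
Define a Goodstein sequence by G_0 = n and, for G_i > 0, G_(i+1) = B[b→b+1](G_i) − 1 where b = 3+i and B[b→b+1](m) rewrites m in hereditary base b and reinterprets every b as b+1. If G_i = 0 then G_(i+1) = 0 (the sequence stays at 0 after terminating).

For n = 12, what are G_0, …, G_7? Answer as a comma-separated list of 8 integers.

[0] 12 ≡ 3^2 + 3 (base 3). Lift 4: 20. −1: 19.
[1] 19 ≡ 4^2 + 3 (base 4). Lift 5: 28. −1: 27.
[2] 27 ≡ 5^2 + 2 (base 5). Lift 6: 38. −1: 37.
[3] 37 ≡ 6^2 + 1 (base 6). Lift 7: 50. −1: 49.
[4] 49 ≡ 7^2 (base 7). Lift 8: 64. −1: 63.
[5] 63 ≡ 7·8 + 7 (base 8). Lift 9: 70. −1: 69.
[6] 69 ≡ 7·9 + 6 (base 9). Lift 10: 76. −1: 75.

12, 19, 27, 37, 49, 63, 69, 75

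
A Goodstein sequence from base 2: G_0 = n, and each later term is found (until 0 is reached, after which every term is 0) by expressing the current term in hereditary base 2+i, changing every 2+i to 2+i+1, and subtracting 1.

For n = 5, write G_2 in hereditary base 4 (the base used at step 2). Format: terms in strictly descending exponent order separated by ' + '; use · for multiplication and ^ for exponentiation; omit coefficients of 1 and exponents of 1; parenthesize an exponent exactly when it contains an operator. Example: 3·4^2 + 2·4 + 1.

3·4^3 + 3·4^2 + 3·4 + 3

G_0=5  [base 2] 2^2 + 1  →[2↦3]→  3^3 + 1 = 28  −1 ⇒ G_1=27
G_1=27  [base 3] 3^3  →[3↦4]→  4^4 = 256  −1 ⇒ G_2=255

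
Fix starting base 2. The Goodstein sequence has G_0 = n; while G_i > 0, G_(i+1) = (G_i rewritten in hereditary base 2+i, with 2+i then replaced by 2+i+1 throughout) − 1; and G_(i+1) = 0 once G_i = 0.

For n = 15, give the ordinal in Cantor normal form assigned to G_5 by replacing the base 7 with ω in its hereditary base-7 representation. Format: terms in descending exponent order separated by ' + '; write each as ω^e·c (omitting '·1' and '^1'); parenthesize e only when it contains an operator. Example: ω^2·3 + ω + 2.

ω^(ω + 1) + ω^ω

i=0: 15 = 2^(2 + 1) + 2^2 + 2 + 1 (b=2); 2→3: 3^(3 + 1) + 3^3 + 3 + 1 = 112; 112−1 = 111
i=1: 111 = 3^(3 + 1) + 3^3 + 3 (b=3); 3→4: 4^(4 + 1) + 4^4 + 4 = 1284; 1284−1 = 1283
i=2: 1283 = 4^(4 + 1) + 4^4 + 3 (b=4); 4→5: 5^(5 + 1) + 5^5 + 3 = 18753; 18753−1 = 18752
i=3: 18752 = 5^(5 + 1) + 5^5 + 2 (b=5); 5→6: 6^(6 + 1) + 6^6 + 2 = 326594; 326594−1 = 326593
i=4: 326593 = 6^(6 + 1) + 6^6 + 1 (b=6); 6→7: 7^(7 + 1) + 7^7 + 1 = 6588345; 6588345−1 = 6588344
i=5: 6588344 = 7^(7 + 1) + 7^7 (b=7); 7→8: 8^(8 + 1) + 8^8 = 150994944; 150994944−1 = 150994943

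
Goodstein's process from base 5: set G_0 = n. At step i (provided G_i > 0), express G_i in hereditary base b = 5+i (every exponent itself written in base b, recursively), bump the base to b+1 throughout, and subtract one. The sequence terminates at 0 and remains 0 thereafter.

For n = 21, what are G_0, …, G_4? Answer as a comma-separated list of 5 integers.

[0] 21 ≡ 4·5 + 1 (base 5). Lift 6: 25. −1: 24.
[1] 24 ≡ 4·6 (base 6). Lift 7: 28. −1: 27.
[2] 27 ≡ 3·7 + 6 (base 7). Lift 8: 30. −1: 29.
[3] 29 ≡ 3·8 + 5 (base 8). Lift 9: 32. −1: 31.

21, 24, 27, 29, 31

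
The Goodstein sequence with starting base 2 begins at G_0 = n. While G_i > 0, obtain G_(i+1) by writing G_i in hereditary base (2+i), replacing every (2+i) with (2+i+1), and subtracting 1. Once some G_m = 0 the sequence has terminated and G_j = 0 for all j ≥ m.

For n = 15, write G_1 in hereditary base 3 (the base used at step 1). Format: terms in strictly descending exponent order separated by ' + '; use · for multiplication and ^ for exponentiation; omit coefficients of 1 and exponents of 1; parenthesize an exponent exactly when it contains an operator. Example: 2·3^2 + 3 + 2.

step 0: 15 = 2^(2 + 1) + 2^2 + 2 + 1; sub 3 for 2: 3^(3 + 1) + 3^3 + 3 + 1; = 112; G_1 = 112−1 = 111
step 1: 111 = 3^(3 + 1) + 3^3 + 3; sub 4 for 3: 4^(4 + 1) + 4^4 + 4; = 1284; G_2 = 1284−1 = 1283

3^(3 + 1) + 3^3 + 3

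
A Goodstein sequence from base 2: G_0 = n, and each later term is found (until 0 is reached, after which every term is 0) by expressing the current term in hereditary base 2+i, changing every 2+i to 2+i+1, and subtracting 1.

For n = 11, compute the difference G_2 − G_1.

base 2: 11 = 2^(2 + 1) + 2 + 1; at 3: 3^(3 + 1) + 3 + 1 = 85; next = 84
base 3: 84 = 3^(3 + 1) + 3; at 4: 4^(4 + 1) + 4 = 1028; next = 1027

943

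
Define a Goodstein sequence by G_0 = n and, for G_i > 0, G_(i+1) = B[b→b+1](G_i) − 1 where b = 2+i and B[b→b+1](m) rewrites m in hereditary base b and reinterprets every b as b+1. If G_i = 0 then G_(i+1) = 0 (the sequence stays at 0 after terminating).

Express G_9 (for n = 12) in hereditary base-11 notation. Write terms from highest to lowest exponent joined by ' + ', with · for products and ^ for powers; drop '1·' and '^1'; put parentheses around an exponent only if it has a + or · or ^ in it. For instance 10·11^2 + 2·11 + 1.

base 2: 12 = 2^(2 + 1) + 2^2; at 3: 3^(3 + 1) + 3^3 = 108; next = 107
base 3: 107 = 3^(3 + 1) + 2·3^2 + 2·3 + 2; at 4: 4^(4 + 1) + 2·4^2 + 2·4 + 2 = 1066; next = 1065
base 4: 1065 = 4^(4 + 1) + 2·4^2 + 2·4 + 1; at 5: 5^(5 + 1) + 2·5^2 + 2·5 + 1 = 15686; next = 15685
base 5: 15685 = 5^(5 + 1) + 2·5^2 + 2·5; at 6: 6^(6 + 1) + 2·6^2 + 2·6 = 280020; next = 280019
base 6: 280019 = 6^(6 + 1) + 2·6^2 + 6 + 5; at 7: 7^(7 + 1) + 2·7^2 + 7 + 5 = 5764911; next = 5764910
base 7: 5764910 = 7^(7 + 1) + 2·7^2 + 7 + 4; at 8: 8^(8 + 1) + 2·8^2 + 8 + 4 = 134217868; next = 134217867
base 8: 134217867 = 8^(8 + 1) + 2·8^2 + 8 + 3; at 9: 9^(9 + 1) + 2·9^2 + 9 + 3 = 3486784575; next = 3486784574
base 9: 3486784574 = 9^(9 + 1) + 2·9^2 + 9 + 2; at 10: 10^(10 + 1) + 2·10^2 + 10 + 2 = 100000000212; next = 100000000211
base 10: 100000000211 = 10^(10 + 1) + 2·10^2 + 10 + 1; at 11: 11^(11 + 1) + 2·11^2 + 11 + 1 = 3138428376975; next = 3138428376974

11^(11 + 1) + 2·11^2 + 11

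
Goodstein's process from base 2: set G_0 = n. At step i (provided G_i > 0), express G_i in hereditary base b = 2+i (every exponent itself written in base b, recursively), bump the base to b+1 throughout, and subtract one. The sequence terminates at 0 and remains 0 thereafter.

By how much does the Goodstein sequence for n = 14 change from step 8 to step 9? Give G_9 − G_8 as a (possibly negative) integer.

G_0 = 14. HB_2(14) = 2^(2 + 1) + 2^2 + 2. Bump = 111. G_1 = 110.
G_1 = 110. HB_3(110) = 3^(3 + 1) + 3^3 + 2. Bump = 1282. G_2 = 1281.
G_2 = 1281. HB_4(1281) = 4^(4 + 1) + 4^4 + 1. Bump = 18751. G_3 = 18750.
G_3 = 18750. HB_5(18750) = 5^(5 + 1) + 5^5. Bump = 326592. G_4 = 326591.
G_4 = 326591. HB_6(326591) = 6^(6 + 1) + 5·6^5 + 5·6^4 + 5·6^3 + 5·6^2 + 5·6 + 5. Bump = 5862841. G_5 = 5862840.
G_5 = 5862840. HB_7(5862840) = 7^(7 + 1) + 5·7^5 + 5·7^4 + 5·7^3 + 5·7^2 + 5·7 + 4. Bump = 134404972. G_6 = 134404971.
G_6 = 134404971. HB_8(134404971) = 8^(8 + 1) + 5·8^5 + 5·8^4 + 5·8^3 + 5·8^2 + 5·8 + 3. Bump = 3487116549. G_7 = 3487116548.
G_7 = 3487116548. HB_9(3487116548) = 9^(9 + 1) + 5·9^5 + 5·9^4 + 5·9^3 + 5·9^2 + 5·9 + 2. Bump = 100000555552. G_8 = 100000555551.
G_8 = 100000555551. HB_10(100000555551) = 10^(10 + 1) + 5·10^5 + 5·10^4 + 5·10^3 + 5·10^2 + 5·10 + 1. Bump = 3138429262497. G_9 = 3138429262496.

3038428706945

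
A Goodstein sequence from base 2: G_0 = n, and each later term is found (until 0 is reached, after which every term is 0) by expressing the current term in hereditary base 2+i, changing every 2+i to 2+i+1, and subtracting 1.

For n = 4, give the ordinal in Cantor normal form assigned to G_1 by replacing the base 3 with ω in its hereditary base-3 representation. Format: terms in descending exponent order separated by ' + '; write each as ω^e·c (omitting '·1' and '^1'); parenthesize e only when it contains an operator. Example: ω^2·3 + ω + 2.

[0] 4 ≡ 2^2 (base 2). Lift 3: 27. −1: 26.
[1] 26 ≡ 2·3^2 + 2·3 + 2 (base 3). Lift 4: 42. −1: 41.

ω^2·2 + ω·2 + 2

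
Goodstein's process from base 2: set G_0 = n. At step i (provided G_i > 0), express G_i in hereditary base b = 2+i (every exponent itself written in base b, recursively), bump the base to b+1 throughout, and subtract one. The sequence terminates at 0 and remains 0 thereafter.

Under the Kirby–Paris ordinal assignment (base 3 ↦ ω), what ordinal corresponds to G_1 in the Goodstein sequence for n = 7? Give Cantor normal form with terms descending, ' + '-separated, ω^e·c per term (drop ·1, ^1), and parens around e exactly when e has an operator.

ω^ω + ω

G_0 = 7. HB_2(7) = 2^2 + 2 + 1. Bump = 31. G_1 = 30.
G_1 = 30. HB_3(30) = 3^3 + 3. Bump = 260. G_2 = 259.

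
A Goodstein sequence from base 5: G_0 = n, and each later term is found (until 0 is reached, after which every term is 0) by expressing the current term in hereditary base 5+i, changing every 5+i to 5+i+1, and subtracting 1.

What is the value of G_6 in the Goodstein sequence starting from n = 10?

11

i=0: 10 = 2·5 (b=5); 5→6: 2·6 = 12; 12−1 = 11
i=1: 11 = 6 + 5 (b=6); 6→7: 7 + 5 = 12; 12−1 = 11
i=2: 11 = 7 + 4 (b=7); 7→8: 8 + 4 = 12; 12−1 = 11
i=3: 11 = 8 + 3 (b=8); 8→9: 9 + 3 = 12; 12−1 = 11
i=4: 11 = 9 + 2 (b=9); 9→10: 10 + 2 = 12; 12−1 = 11
i=5: 11 = 10 + 1 (b=10); 10→11: 11 + 1 = 12; 12−1 = 11
i=6: 11 = 11 (b=11); 11→12: 12 = 12; 12−1 = 11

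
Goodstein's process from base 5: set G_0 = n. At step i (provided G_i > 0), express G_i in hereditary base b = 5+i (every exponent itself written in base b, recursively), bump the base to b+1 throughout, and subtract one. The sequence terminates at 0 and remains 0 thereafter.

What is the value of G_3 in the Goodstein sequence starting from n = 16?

21

G_0 = 16. HB_5(16) = 3·5 + 1. Bump = 19. G_1 = 18.
G_1 = 18. HB_6(18) = 3·6. Bump = 21. G_2 = 20.
G_2 = 20. HB_7(20) = 2·7 + 6. Bump = 22. G_3 = 21.
G_3 = 21. HB_8(21) = 2·8 + 5. Bump = 23. G_4 = 22.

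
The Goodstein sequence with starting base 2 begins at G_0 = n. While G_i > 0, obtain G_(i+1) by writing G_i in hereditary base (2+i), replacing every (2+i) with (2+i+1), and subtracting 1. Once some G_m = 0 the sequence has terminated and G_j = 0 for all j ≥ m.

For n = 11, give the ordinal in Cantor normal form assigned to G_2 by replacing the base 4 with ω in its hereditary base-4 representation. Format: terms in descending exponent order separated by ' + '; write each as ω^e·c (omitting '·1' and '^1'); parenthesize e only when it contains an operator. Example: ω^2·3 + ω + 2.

ω^(ω + 1) + 3

i=0: 11 = 2^(2 + 1) + 2 + 1 (b=2); 2→3: 3^(3 + 1) + 3 + 1 = 85; 85−1 = 84
i=1: 84 = 3^(3 + 1) + 3 (b=3); 3→4: 4^(4 + 1) + 4 = 1028; 1028−1 = 1027
i=2: 1027 = 4^(4 + 1) + 3 (b=4); 4→5: 5^(5 + 1) + 3 = 15628; 15628−1 = 15627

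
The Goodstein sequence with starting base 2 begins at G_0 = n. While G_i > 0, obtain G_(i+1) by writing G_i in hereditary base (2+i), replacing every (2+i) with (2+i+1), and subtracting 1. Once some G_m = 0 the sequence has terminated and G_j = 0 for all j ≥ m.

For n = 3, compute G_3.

(0) 3|_2 = 2 + 1 ↦ 3 + 1|_3 = 4 ⇒ 3
(1) 3|_3 = 3 ↦ 4|_4 = 4 ⇒ 3
(2) 3|_4 = 3 ↦ 3|_5 = 3 ⇒ 2
(3) 2|_5 = 2 ↦ 2|_6 = 2 ⇒ 1

2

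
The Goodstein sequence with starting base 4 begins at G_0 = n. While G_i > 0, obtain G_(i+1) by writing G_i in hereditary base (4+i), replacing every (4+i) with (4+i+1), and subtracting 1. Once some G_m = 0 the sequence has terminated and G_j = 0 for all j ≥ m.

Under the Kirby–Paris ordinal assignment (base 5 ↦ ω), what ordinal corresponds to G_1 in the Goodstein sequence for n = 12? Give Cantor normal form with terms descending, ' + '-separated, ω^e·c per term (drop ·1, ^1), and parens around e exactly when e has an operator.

i=0: 12 = 3·4 (b=4); 4→5: 3·5 = 15; 15−1 = 14
i=1: 14 = 2·5 + 4 (b=5); 5→6: 2·6 + 4 = 16; 16−1 = 15

ω·2 + 4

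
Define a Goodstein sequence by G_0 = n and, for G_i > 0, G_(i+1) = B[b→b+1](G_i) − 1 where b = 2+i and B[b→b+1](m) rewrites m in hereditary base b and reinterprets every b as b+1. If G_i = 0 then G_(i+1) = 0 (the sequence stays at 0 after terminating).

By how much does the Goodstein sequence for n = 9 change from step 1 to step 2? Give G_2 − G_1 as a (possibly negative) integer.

942

G_0=9  [base 2] 2^(2 + 1) + 1  →[2↦3]→  3^(3 + 1) + 1 = 82  −1 ⇒ G_1=81
G_1=81  [base 3] 3^(3 + 1)  →[3↦4]→  4^(4 + 1) = 1024  −1 ⇒ G_2=1023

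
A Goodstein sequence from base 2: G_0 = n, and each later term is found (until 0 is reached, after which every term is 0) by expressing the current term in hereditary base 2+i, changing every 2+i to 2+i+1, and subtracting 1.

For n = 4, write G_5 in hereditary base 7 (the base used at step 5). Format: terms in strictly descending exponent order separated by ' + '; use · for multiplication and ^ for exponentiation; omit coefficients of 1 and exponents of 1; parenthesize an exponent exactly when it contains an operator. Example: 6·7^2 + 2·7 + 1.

G_0 = 4. HB_2(4) = 2^2. Bump = 27. G_1 = 26.
G_1 = 26. HB_3(26) = 2·3^2 + 2·3 + 2. Bump = 42. G_2 = 41.
G_2 = 41. HB_4(41) = 2·4^2 + 2·4 + 1. Bump = 61. G_3 = 60.
G_3 = 60. HB_5(60) = 2·5^2 + 2·5. Bump = 84. G_4 = 83.
G_4 = 83. HB_6(83) = 2·6^2 + 6 + 5. Bump = 110. G_5 = 109.
G_5 = 109. HB_7(109) = 2·7^2 + 7 + 4. Bump = 140. G_6 = 139.

2·7^2 + 7 + 4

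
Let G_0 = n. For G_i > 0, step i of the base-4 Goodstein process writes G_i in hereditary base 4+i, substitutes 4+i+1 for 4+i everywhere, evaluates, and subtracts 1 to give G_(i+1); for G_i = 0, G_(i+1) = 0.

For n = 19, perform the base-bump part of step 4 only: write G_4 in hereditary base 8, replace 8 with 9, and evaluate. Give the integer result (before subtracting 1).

i=0: 19 = 4^2 + 3 (b=4); 4→5: 5^2 + 3 = 28; 28−1 = 27
i=1: 27 = 5^2 + 2 (b=5); 5→6: 6^2 + 2 = 38; 38−1 = 37
i=2: 37 = 6^2 + 1 (b=6); 6→7: 7^2 + 1 = 50; 50−1 = 49
i=3: 49 = 7^2 (b=7); 7→8: 8^2 = 64; 64−1 = 63

70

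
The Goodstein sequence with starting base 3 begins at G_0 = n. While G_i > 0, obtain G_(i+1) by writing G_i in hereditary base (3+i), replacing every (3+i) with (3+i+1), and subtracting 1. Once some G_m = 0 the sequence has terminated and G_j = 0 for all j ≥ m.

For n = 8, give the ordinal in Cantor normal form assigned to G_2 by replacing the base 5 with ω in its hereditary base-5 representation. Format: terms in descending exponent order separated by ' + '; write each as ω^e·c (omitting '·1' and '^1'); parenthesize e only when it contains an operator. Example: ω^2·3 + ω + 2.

8 —HB3→ 2·3 + 2 —bump→ 2·4 + 2 = 10 —(−1)→ 9
9 —HB4→ 2·4 + 1 —bump→ 2·5 + 1 = 11 —(−1)→ 10
10 —HB5→ 2·5 —bump→ 2·6 = 12 —(−1)→ 11

ω·2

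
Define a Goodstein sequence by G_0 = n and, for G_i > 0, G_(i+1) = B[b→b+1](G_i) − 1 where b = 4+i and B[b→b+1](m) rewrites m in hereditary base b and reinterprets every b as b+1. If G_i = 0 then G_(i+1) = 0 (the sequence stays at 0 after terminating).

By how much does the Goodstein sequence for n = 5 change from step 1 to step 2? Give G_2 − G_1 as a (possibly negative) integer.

0

i=0: 5 = 4 + 1 (b=4); 4→5: 5 + 1 = 6; 6−1 = 5
i=1: 5 = 5 (b=5); 5→6: 6 = 6; 6−1 = 5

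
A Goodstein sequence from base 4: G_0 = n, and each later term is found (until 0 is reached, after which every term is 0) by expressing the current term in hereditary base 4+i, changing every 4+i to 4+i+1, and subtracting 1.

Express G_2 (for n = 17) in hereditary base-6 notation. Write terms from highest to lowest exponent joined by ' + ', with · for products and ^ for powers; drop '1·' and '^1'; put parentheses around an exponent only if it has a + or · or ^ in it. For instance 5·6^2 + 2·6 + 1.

5·6 + 5

[0] 17 ≡ 4^2 + 1 (base 4). Lift 5: 26. −1: 25.
[1] 25 ≡ 5^2 (base 5). Lift 6: 36. −1: 35.
[2] 35 ≡ 5·6 + 5 (base 6). Lift 7: 40. −1: 39.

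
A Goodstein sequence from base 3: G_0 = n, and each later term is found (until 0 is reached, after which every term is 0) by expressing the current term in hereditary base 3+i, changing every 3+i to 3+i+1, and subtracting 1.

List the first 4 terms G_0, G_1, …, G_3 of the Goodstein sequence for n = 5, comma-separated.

5, 5, 5, 5

step 0: 5 = 3 + 2; sub 4 for 3: 4 + 2; = 6; G_1 = 6−1 = 5
step 1: 5 = 4 + 1; sub 5 for 4: 5 + 1; = 6; G_2 = 6−1 = 5
step 2: 5 = 5; sub 6 for 5: 6; = 6; G_3 = 6−1 = 5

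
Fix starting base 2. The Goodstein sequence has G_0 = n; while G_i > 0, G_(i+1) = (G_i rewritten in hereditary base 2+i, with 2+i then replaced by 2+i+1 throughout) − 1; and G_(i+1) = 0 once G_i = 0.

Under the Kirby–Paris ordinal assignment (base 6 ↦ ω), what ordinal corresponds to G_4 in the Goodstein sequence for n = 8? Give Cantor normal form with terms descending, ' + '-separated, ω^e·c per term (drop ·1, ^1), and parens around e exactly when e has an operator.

ω^ω·2 + ω^2·2 + ω + 5

i=0: 8 = 2^(2 + 1) (b=2); 2→3: 3^(3 + 1) = 81; 81−1 = 80
i=1: 80 = 2·3^3 + 2·3^2 + 2·3 + 2 (b=3); 3→4: 2·4^4 + 2·4^2 + 2·4 + 2 = 554; 554−1 = 553
i=2: 553 = 2·4^4 + 2·4^2 + 2·4 + 1 (b=4); 4→5: 2·5^5 + 2·5^2 + 2·5 + 1 = 6311; 6311−1 = 6310
i=3: 6310 = 2·5^5 + 2·5^2 + 2·5 (b=5); 5→6: 2·6^6 + 2·6^2 + 2·6 = 93396; 93396−1 = 93395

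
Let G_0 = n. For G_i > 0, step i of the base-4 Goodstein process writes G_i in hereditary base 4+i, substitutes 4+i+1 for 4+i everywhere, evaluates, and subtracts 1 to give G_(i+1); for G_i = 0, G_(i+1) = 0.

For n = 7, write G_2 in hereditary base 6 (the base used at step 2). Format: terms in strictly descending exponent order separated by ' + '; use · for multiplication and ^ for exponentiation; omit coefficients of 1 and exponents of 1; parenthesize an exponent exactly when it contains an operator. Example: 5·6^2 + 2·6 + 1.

base 4: 7 = 4 + 3; at 5: 5 + 3 = 8; next = 7
base 5: 7 = 5 + 2; at 6: 6 + 2 = 8; next = 7
base 6: 7 = 6 + 1; at 7: 7 + 1 = 8; next = 7

6 + 1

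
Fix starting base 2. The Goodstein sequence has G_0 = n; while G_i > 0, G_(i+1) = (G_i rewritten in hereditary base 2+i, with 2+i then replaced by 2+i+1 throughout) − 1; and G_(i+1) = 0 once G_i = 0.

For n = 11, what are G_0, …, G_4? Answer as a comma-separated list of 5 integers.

i=0: 11 = 2^(2 + 1) + 2 + 1 (b=2); 2→3: 3^(3 + 1) + 3 + 1 = 85; 85−1 = 84
i=1: 84 = 3^(3 + 1) + 3 (b=3); 3→4: 4^(4 + 1) + 4 = 1028; 1028−1 = 1027
i=2: 1027 = 4^(4 + 1) + 3 (b=4); 4→5: 5^(5 + 1) + 3 = 15628; 15628−1 = 15627
i=3: 15627 = 5^(5 + 1) + 2 (b=5); 5→6: 6^(6 + 1) + 2 = 279938; 279938−1 = 279937

11, 84, 1027, 15627, 279937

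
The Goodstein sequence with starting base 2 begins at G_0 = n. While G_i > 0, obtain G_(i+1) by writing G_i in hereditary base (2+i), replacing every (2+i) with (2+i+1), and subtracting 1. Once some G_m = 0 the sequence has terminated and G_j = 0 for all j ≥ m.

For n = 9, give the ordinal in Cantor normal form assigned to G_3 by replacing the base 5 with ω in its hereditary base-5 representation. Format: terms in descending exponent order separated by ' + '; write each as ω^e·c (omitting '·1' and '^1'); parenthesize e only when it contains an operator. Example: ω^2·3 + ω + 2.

i=0: 9 = 2^(2 + 1) + 1 (b=2); 2→3: 3^(3 + 1) + 1 = 82; 82−1 = 81
i=1: 81 = 3^(3 + 1) (b=3); 3→4: 4^(4 + 1) = 1024; 1024−1 = 1023
i=2: 1023 = 3·4^4 + 3·4^3 + 3·4^2 + 3·4 + 3 (b=4); 4→5: 3·5^5 + 3·5^3 + 3·5^2 + 3·5 + 3 = 9843; 9843−1 = 9842

ω^ω·3 + ω^3·3 + ω^2·3 + ω·3 + 2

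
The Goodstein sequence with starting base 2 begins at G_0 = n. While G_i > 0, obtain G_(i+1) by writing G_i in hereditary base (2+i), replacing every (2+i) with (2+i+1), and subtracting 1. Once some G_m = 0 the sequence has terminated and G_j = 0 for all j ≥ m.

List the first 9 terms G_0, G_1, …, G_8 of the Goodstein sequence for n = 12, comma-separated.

12, 107, 1065, 15685, 280019, 5764910, 134217867, 3486784574, 100000000211

base 2: 12 = 2^(2 + 1) + 2^2; at 3: 3^(3 + 1) + 3^3 = 108; next = 107
base 3: 107 = 3^(3 + 1) + 2·3^2 + 2·3 + 2; at 4: 4^(4 + 1) + 2·4^2 + 2·4 + 2 = 1066; next = 1065
base 4: 1065 = 4^(4 + 1) + 2·4^2 + 2·4 + 1; at 5: 5^(5 + 1) + 2·5^2 + 2·5 + 1 = 15686; next = 15685
base 5: 15685 = 5^(5 + 1) + 2·5^2 + 2·5; at 6: 6^(6 + 1) + 2·6^2 + 2·6 = 280020; next = 280019
base 6: 280019 = 6^(6 + 1) + 2·6^2 + 6 + 5; at 7: 7^(7 + 1) + 2·7^2 + 7 + 5 = 5764911; next = 5764910
base 7: 5764910 = 7^(7 + 1) + 2·7^2 + 7 + 4; at 8: 8^(8 + 1) + 2·8^2 + 8 + 4 = 134217868; next = 134217867
base 8: 134217867 = 8^(8 + 1) + 2·8^2 + 8 + 3; at 9: 9^(9 + 1) + 2·9^2 + 9 + 3 = 3486784575; next = 3486784574
base 9: 3486784574 = 9^(9 + 1) + 2·9^2 + 9 + 2; at 10: 10^(10 + 1) + 2·10^2 + 10 + 2 = 100000000212; next = 100000000211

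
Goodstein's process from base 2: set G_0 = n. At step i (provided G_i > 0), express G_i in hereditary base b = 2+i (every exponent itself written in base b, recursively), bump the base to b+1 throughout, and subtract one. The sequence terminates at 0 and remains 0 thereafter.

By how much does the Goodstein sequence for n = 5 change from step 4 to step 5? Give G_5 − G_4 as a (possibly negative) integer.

step 0: 5 = 2^2 + 1; sub 3 for 2: 3^3 + 1; = 28; G_1 = 28−1 = 27
step 1: 27 = 3^3; sub 4 for 3: 4^4; = 256; G_2 = 256−1 = 255
step 2: 255 = 3·4^3 + 3·4^2 + 3·4 + 3; sub 5 for 4: 3·5^3 + 3·5^2 + 3·5 + 3; = 468; G_3 = 468−1 = 467
step 3: 467 = 3·5^3 + 3·5^2 + 3·5 + 2; sub 6 for 5: 3·6^3 + 3·6^2 + 3·6 + 2; = 776; G_4 = 776−1 = 775
step 4: 775 = 3·6^3 + 3·6^2 + 3·6 + 1; sub 7 for 6: 3·7^3 + 3·7^2 + 3·7 + 1; = 1198; G_5 = 1198−1 = 1197

422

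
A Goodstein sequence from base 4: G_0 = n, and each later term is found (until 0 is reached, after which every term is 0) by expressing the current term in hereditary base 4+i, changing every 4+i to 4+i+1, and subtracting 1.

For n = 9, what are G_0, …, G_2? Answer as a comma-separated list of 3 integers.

9, 10, 11

i=0: 9 = 2·4 + 1 (b=4); 4→5: 2·5 + 1 = 11; 11−1 = 10
i=1: 10 = 2·5 (b=5); 5→6: 2·6 = 12; 12−1 = 11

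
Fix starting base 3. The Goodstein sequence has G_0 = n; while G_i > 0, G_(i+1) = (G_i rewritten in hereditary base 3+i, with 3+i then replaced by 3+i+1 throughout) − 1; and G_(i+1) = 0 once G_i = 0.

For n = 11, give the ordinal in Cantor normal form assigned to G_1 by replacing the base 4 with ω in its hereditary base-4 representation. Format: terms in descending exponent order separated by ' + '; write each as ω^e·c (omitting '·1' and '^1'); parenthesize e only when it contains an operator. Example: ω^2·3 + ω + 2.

step 0: 11 = 3^2 + 2; sub 4 for 3: 4^2 + 2; = 18; G_1 = 18−1 = 17
step 1: 17 = 4^2 + 1; sub 5 for 4: 5^2 + 1; = 26; G_2 = 26−1 = 25

ω^2 + 1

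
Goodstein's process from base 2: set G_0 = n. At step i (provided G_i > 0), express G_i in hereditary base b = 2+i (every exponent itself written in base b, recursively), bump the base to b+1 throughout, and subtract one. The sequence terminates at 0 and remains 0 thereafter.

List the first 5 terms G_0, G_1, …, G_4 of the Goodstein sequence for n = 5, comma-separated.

[0] 5 ≡ 2^2 + 1 (base 2). Lift 3: 28. −1: 27.
[1] 27 ≡ 3^3 (base 3). Lift 4: 256. −1: 255.
[2] 255 ≡ 3·4^3 + 3·4^2 + 3·4 + 3 (base 4). Lift 5: 468. −1: 467.
[3] 467 ≡ 3·5^3 + 3·5^2 + 3·5 + 2 (base 5). Lift 6: 776. −1: 775.

5, 27, 255, 467, 775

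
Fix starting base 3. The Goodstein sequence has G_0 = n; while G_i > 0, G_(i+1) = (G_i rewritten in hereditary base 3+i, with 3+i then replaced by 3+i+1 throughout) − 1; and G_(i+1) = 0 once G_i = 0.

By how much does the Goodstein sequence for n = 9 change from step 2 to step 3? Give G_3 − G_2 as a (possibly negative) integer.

2

(0) 9|_3 = 3^2 ↦ 4^2|_4 = 16 ⇒ 15
(1) 15|_4 = 3·4 + 3 ↦ 3·5 + 3|_5 = 18 ⇒ 17
(2) 17|_5 = 3·5 + 2 ↦ 3·6 + 2|_6 = 20 ⇒ 19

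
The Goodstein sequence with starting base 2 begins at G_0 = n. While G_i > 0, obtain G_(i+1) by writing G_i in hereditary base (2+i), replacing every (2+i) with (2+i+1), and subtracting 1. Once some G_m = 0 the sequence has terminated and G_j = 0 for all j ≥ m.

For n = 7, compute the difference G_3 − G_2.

step 0: 7 = 2^2 + 2 + 1; sub 3 for 2: 3^3 + 3 + 1; = 31; G_1 = 31−1 = 30
step 1: 30 = 3^3 + 3; sub 4 for 3: 4^4 + 4; = 260; G_2 = 260−1 = 259
step 2: 259 = 4^4 + 3; sub 5 for 4: 5^5 + 3; = 3128; G_3 = 3128−1 = 3127

2868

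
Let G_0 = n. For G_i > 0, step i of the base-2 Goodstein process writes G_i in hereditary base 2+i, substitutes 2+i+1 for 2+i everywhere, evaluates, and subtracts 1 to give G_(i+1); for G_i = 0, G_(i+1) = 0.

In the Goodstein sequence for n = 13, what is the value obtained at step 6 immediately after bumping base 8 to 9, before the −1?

G_0 = 13. HB_2(13) = 2^(2 + 1) + 2^2 + 1. Bump = 109. G_1 = 108.
G_1 = 108. HB_3(108) = 3^(3 + 1) + 3^3. Bump = 1280. G_2 = 1279.
G_2 = 1279. HB_4(1279) = 4^(4 + 1) + 3·4^3 + 3·4^2 + 3·4 + 3. Bump = 16093. G_3 = 16092.
G_3 = 16092. HB_5(16092) = 5^(5 + 1) + 3·5^3 + 3·5^2 + 3·5 + 2. Bump = 280712. G_4 = 280711.
G_4 = 280711. HB_6(280711) = 6^(6 + 1) + 3·6^3 + 3·6^2 + 3·6 + 1. Bump = 5765999. G_5 = 5765998.
G_5 = 5765998. HB_7(5765998) = 7^(7 + 1) + 3·7^3 + 3·7^2 + 3·7. Bump = 134219480. G_6 = 134219479.

3486786856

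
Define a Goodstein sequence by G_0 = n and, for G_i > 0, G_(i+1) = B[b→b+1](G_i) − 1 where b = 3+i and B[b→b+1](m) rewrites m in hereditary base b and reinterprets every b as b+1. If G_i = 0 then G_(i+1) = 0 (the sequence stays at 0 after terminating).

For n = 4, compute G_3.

G_0 = 4. HB_3(4) = 3 + 1. Bump = 5. G_1 = 4.
G_1 = 4. HB_4(4) = 4. Bump = 5. G_2 = 4.
G_2 = 4. HB_5(4) = 4. Bump = 4. G_3 = 3.

3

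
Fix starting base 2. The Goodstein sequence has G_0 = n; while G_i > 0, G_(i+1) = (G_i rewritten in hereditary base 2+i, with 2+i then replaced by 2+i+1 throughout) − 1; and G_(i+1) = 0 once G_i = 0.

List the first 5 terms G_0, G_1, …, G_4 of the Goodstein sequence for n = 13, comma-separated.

13, 108, 1279, 16092, 280711

(0) 13|_2 = 2^(2 + 1) + 2^2 + 1 ↦ 3^(3 + 1) + 3^3 + 1|_3 = 109 ⇒ 108
(1) 108|_3 = 3^(3 + 1) + 3^3 ↦ 4^(4 + 1) + 4^4|_4 = 1280 ⇒ 1279
(2) 1279|_4 = 4^(4 + 1) + 3·4^3 + 3·4^2 + 3·4 + 3 ↦ 5^(5 + 1) + 3·5^3 + 3·5^2 + 3·5 + 3|_5 = 16093 ⇒ 16092
(3) 16092|_5 = 5^(5 + 1) + 3·5^3 + 3·5^2 + 3·5 + 2 ↦ 6^(6 + 1) + 3·6^3 + 3·6^2 + 3·6 + 2|_6 = 280712 ⇒ 280711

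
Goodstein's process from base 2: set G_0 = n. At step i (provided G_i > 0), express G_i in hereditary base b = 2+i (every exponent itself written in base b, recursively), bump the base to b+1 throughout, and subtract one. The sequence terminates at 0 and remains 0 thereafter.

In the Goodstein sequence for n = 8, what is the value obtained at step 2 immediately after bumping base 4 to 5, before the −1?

8 —HB2→ 2^(2 + 1) —bump→ 3^(3 + 1) = 81 —(−1)→ 80
80 —HB3→ 2·3^3 + 2·3^2 + 2·3 + 2 —bump→ 2·4^4 + 2·4^2 + 2·4 + 2 = 554 —(−1)→ 553
553 —HB4→ 2·4^4 + 2·4^2 + 2·4 + 1 —bump→ 2·5^5 + 2·5^2 + 2·5 + 1 = 6311 —(−1)→ 6310

6311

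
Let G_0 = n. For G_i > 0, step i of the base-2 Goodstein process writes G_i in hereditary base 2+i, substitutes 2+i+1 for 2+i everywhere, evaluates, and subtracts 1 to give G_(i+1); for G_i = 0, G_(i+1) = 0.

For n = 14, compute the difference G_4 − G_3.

307841

base 2: 14 = 2^(2 + 1) + 2^2 + 2; at 3: 3^(3 + 1) + 3^3 + 3 = 111; next = 110
base 3: 110 = 3^(3 + 1) + 3^3 + 2; at 4: 4^(4 + 1) + 4^4 + 2 = 1282; next = 1281
base 4: 1281 = 4^(4 + 1) + 4^4 + 1; at 5: 5^(5 + 1) + 5^5 + 1 = 18751; next = 18750
base 5: 18750 = 5^(5 + 1) + 5^5; at 6: 6^(6 + 1) + 6^6 = 326592; next = 326591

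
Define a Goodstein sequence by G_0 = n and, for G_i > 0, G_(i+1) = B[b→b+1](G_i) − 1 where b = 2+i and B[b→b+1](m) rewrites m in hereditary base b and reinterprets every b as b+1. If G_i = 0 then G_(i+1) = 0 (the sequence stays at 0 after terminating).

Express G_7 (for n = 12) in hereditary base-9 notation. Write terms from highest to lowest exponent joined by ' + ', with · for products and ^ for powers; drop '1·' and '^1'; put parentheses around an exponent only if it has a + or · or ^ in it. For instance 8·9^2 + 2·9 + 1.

9^(9 + 1) + 2·9^2 + 9 + 2

G_0=12  [base 2] 2^(2 + 1) + 2^2  →[2↦3]→  3^(3 + 1) + 3^3 = 108  −1 ⇒ G_1=107
G_1=107  [base 3] 3^(3 + 1) + 2·3^2 + 2·3 + 2  →[3↦4]→  4^(4 + 1) + 2·4^2 + 2·4 + 2 = 1066  −1 ⇒ G_2=1065
G_2=1065  [base 4] 4^(4 + 1) + 2·4^2 + 2·4 + 1  →[4↦5]→  5^(5 + 1) + 2·5^2 + 2·5 + 1 = 15686  −1 ⇒ G_3=15685
G_3=15685  [base 5] 5^(5 + 1) + 2·5^2 + 2·5  →[5↦6]→  6^(6 + 1) + 2·6^2 + 2·6 = 280020  −1 ⇒ G_4=280019
G_4=280019  [base 6] 6^(6 + 1) + 2·6^2 + 6 + 5  →[6↦7]→  7^(7 + 1) + 2·7^2 + 7 + 5 = 5764911  −1 ⇒ G_5=5764910
G_5=5764910  [base 7] 7^(7 + 1) + 2·7^2 + 7 + 4  →[7↦8]→  8^(8 + 1) + 2·8^2 + 8 + 4 = 134217868  −1 ⇒ G_6=134217867
G_6=134217867  [base 8] 8^(8 + 1) + 2·8^2 + 8 + 3  →[8↦9]→  9^(9 + 1) + 2·9^2 + 9 + 3 = 3486784575  −1 ⇒ G_7=3486784574
G_7=3486784574  [base 9] 9^(9 + 1) + 2·9^2 + 9 + 2  →[9↦10]→  10^(10 + 1) + 2·10^2 + 10 + 2 = 100000000212  −1 ⇒ G_8=100000000211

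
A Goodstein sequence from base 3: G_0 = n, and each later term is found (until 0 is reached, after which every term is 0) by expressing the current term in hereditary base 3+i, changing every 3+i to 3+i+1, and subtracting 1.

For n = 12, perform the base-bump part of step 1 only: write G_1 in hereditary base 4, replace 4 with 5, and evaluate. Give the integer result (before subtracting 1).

(0) 12|_3 = 3^2 + 3 ↦ 4^2 + 4|_4 = 20 ⇒ 19
(1) 19|_4 = 4^2 + 3 ↦ 5^2 + 3|_5 = 28 ⇒ 27

28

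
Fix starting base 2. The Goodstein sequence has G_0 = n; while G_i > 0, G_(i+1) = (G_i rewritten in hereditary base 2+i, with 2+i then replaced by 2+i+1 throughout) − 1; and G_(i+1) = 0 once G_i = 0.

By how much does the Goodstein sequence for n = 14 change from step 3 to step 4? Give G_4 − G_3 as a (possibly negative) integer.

(0) 14|_2 = 2^(2 + 1) + 2^2 + 2 ↦ 3^(3 + 1) + 3^3 + 3|_3 = 111 ⇒ 110
(1) 110|_3 = 3^(3 + 1) + 3^3 + 2 ↦ 4^(4 + 1) + 4^4 + 2|_4 = 1282 ⇒ 1281
(2) 1281|_4 = 4^(4 + 1) + 4^4 + 1 ↦ 5^(5 + 1) + 5^5 + 1|_5 = 18751 ⇒ 18750
(3) 18750|_5 = 5^(5 + 1) + 5^5 ↦ 6^(6 + 1) + 6^6|_6 = 326592 ⇒ 326591

307841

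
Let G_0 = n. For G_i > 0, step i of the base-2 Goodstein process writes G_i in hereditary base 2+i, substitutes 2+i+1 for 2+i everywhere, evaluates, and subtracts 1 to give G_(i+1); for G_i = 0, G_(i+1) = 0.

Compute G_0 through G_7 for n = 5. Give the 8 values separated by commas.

5, 27, 255, 467, 775, 1197, 1751, 2454

base 2: 5 = 2^2 + 1; at 3: 3^3 + 1 = 28; next = 27
base 3: 27 = 3^3; at 4: 4^4 = 256; next = 255
base 4: 255 = 3·4^3 + 3·4^2 + 3·4 + 3; at 5: 3·5^3 + 3·5^2 + 3·5 + 3 = 468; next = 467
base 5: 467 = 3·5^3 + 3·5^2 + 3·5 + 2; at 6: 3·6^3 + 3·6^2 + 3·6 + 2 = 776; next = 775
base 6: 775 = 3·6^3 + 3·6^2 + 3·6 + 1; at 7: 3·7^3 + 3·7^2 + 3·7 + 1 = 1198; next = 1197
base 7: 1197 = 3·7^3 + 3·7^2 + 3·7; at 8: 3·8^3 + 3·8^2 + 3·8 = 1752; next = 1751
base 8: 1751 = 3·8^3 + 3·8^2 + 2·8 + 7; at 9: 3·9^3 + 3·9^2 + 2·9 + 7 = 2455; next = 2454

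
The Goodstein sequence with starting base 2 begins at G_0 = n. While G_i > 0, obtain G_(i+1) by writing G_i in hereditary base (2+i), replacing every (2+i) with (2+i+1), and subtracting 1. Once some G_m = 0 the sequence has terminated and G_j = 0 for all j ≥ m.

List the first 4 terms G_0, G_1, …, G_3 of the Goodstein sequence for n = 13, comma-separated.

13, 108, 1279, 16092

13 —HB2→ 2^(2 + 1) + 2^2 + 1 —bump→ 3^(3 + 1) + 3^3 + 1 = 109 —(−1)→ 108
108 —HB3→ 3^(3 + 1) + 3^3 —bump→ 4^(4 + 1) + 4^4 = 1280 —(−1)→ 1279
1279 —HB4→ 4^(4 + 1) + 3·4^3 + 3·4^2 + 3·4 + 3 —bump→ 5^(5 + 1) + 3·5^3 + 3·5^2 + 3·5 + 3 = 16093 —(−1)→ 16092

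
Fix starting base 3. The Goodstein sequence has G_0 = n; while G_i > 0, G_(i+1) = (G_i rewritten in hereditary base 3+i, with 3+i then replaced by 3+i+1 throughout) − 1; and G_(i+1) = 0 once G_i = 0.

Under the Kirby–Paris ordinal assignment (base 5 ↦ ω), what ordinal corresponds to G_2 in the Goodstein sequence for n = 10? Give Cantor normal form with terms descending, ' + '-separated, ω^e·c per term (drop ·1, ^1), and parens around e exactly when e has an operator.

step 0: 10 = 3^2 + 1; sub 4 for 3: 4^2 + 1; = 17; G_1 = 17−1 = 16
step 1: 16 = 4^2; sub 5 for 4: 5^2; = 25; G_2 = 25−1 = 24

ω·4 + 4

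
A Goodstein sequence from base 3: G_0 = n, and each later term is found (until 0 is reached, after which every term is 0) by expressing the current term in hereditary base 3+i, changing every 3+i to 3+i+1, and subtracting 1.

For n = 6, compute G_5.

7

i=0: 6 = 2·3 (b=3); 3→4: 2·4 = 8; 8−1 = 7
i=1: 7 = 4 + 3 (b=4); 4→5: 5 + 3 = 8; 8−1 = 7
i=2: 7 = 5 + 2 (b=5); 5→6: 6 + 2 = 8; 8−1 = 7
i=3: 7 = 6 + 1 (b=6); 6→7: 7 + 1 = 8; 8−1 = 7
i=4: 7 = 7 (b=7); 7→8: 8 = 8; 8−1 = 7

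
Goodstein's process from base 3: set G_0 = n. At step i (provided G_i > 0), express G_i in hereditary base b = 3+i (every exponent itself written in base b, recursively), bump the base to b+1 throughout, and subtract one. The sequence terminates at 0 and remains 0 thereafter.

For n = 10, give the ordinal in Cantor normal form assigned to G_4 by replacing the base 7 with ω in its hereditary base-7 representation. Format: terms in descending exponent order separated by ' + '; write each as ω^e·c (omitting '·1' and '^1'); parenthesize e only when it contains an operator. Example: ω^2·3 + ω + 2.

ω·4 + 2

i=0: 10 = 3^2 + 1 (b=3); 3→4: 4^2 + 1 = 17; 17−1 = 16
i=1: 16 = 4^2 (b=4); 4→5: 5^2 = 25; 25−1 = 24
i=2: 24 = 4·5 + 4 (b=5); 5→6: 4·6 + 4 = 28; 28−1 = 27
i=3: 27 = 4·6 + 3 (b=6); 6→7: 4·7 + 3 = 31; 31−1 = 30
i=4: 30 = 4·7 + 2 (b=7); 7→8: 4·8 + 2 = 34; 34−1 = 33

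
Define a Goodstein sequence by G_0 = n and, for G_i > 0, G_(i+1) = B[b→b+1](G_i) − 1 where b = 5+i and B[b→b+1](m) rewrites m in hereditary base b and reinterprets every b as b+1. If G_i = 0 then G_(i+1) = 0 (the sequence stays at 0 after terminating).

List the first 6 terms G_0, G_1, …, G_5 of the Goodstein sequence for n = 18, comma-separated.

18, 20, 22, 24, 26, 27

base 5: 18 = 3·5 + 3; at 6: 3·6 + 3 = 21; next = 20
base 6: 20 = 3·6 + 2; at 7: 3·7 + 2 = 23; next = 22
base 7: 22 = 3·7 + 1; at 8: 3·8 + 1 = 25; next = 24
base 8: 24 = 3·8; at 9: 3·9 = 27; next = 26
base 9: 26 = 2·9 + 8; at 10: 2·10 + 8 = 28; next = 27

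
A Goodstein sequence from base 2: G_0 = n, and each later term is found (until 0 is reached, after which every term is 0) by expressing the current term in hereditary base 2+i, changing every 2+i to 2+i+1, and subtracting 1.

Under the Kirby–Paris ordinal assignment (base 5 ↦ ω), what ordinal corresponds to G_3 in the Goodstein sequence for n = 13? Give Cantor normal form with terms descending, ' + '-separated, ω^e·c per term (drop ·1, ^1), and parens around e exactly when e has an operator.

base 2: 13 = 2^(2 + 1) + 2^2 + 1; at 3: 3^(3 + 1) + 3^3 + 1 = 109; next = 108
base 3: 108 = 3^(3 + 1) + 3^3; at 4: 4^(4 + 1) + 4^4 = 1280; next = 1279
base 4: 1279 = 4^(4 + 1) + 3·4^3 + 3·4^2 + 3·4 + 3; at 5: 5^(5 + 1) + 3·5^3 + 3·5^2 + 3·5 + 3 = 16093; next = 16092
base 5: 16092 = 5^(5 + 1) + 3·5^3 + 3·5^2 + 3·5 + 2; at 6: 6^(6 + 1) + 3·6^3 + 3·6^2 + 3·6 + 2 = 280712; next = 280711

ω^(ω + 1) + ω^3·3 + ω^2·3 + ω·3 + 2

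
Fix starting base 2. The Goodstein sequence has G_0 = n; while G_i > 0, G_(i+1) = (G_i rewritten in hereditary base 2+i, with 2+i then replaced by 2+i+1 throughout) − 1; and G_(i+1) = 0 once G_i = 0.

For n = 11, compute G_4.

G_0=11  [base 2] 2^(2 + 1) + 2 + 1  →[2↦3]→  3^(3 + 1) + 3 + 1 = 85  −1 ⇒ G_1=84
G_1=84  [base 3] 3^(3 + 1) + 3  →[3↦4]→  4^(4 + 1) + 4 = 1028  −1 ⇒ G_2=1027
G_2=1027  [base 4] 4^(4 + 1) + 3  →[4↦5]→  5^(5 + 1) + 3 = 15628  −1 ⇒ G_3=15627
G_3=15627  [base 5] 5^(5 + 1) + 2  →[5↦6]→  6^(6 + 1) + 2 = 279938  −1 ⇒ G_4=279937
G_4=279937  [base 6] 6^(6 + 1) + 1  →[6↦7]→  7^(7 + 1) + 1 = 5764802  −1 ⇒ G_5=5764801

279937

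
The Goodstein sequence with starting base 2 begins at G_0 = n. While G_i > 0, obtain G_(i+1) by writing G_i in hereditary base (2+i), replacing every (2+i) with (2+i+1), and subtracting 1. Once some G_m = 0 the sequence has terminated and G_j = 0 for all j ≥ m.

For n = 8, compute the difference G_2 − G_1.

473

(0) 8|_2 = 2^(2 + 1) ↦ 3^(3 + 1)|_3 = 81 ⇒ 80
(1) 80|_3 = 2·3^3 + 2·3^2 + 2·3 + 2 ↦ 2·4^4 + 2·4^2 + 2·4 + 2|_4 = 554 ⇒ 553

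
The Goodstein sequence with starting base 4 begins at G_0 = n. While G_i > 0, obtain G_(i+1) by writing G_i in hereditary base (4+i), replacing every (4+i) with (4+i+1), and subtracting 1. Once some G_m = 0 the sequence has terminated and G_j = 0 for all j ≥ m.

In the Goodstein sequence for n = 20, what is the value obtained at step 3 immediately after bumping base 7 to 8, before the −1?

20 —HB4→ 4^2 + 4 —bump→ 5^2 + 5 = 30 —(−1)→ 29
29 —HB5→ 5^2 + 4 —bump→ 6^2 + 4 = 40 —(−1)→ 39
39 —HB6→ 6^2 + 3 —bump→ 7^2 + 3 = 52 —(−1)→ 51
51 —HB7→ 7^2 + 2 —bump→ 8^2 + 2 = 66 —(−1)→ 65

66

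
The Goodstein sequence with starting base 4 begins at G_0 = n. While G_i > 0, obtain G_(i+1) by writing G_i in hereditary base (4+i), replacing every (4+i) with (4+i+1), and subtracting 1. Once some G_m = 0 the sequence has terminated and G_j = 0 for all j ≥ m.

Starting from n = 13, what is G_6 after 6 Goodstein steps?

21

base 4: 13 = 3·4 + 1; at 5: 3·5 + 1 = 16; next = 15
base 5: 15 = 3·5; at 6: 3·6 = 18; next = 17
base 6: 17 = 2·6 + 5; at 7: 2·7 + 5 = 19; next = 18
base 7: 18 = 2·7 + 4; at 8: 2·8 + 4 = 20; next = 19
base 8: 19 = 2·8 + 3; at 9: 2·9 + 3 = 21; next = 20
base 9: 20 = 2·9 + 2; at 10: 2·10 + 2 = 22; next = 21
base 10: 21 = 2·10 + 1; at 11: 2·11 + 1 = 23; next = 22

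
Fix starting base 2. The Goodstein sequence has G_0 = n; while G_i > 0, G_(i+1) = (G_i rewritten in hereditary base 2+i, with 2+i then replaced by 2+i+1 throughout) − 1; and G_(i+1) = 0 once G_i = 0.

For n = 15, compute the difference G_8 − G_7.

96553327495

G_0 = 15. HB_2(15) = 2^(2 + 1) + 2^2 + 2 + 1. Bump = 112. G_1 = 111.
G_1 = 111. HB_3(111) = 3^(3 + 1) + 3^3 + 3. Bump = 1284. G_2 = 1283.
G_2 = 1283. HB_4(1283) = 4^(4 + 1) + 4^4 + 3. Bump = 18753. G_3 = 18752.
G_3 = 18752. HB_5(18752) = 5^(5 + 1) + 5^5 + 2. Bump = 326594. G_4 = 326593.
G_4 = 326593. HB_6(326593) = 6^(6 + 1) + 6^6 + 1. Bump = 6588345. G_5 = 6588344.
G_5 = 6588344. HB_7(6588344) = 7^(7 + 1) + 7^7. Bump = 150994944. G_6 = 150994943.
G_6 = 150994943. HB_8(150994943) = 8^(8 + 1) + 7·8^7 + 7·8^6 + 7·8^5 + 7·8^4 + 7·8^3 + 7·8^2 + 7·8 + 7. Bump = 3524450281. G_7 = 3524450280.
G_7 = 3524450280. HB_9(3524450280) = 9^(9 + 1) + 7·9^7 + 7·9^6 + 7·9^5 + 7·9^4 + 7·9^3 + 7·9^2 + 7·9 + 6. Bump = 100077777776. G_8 = 100077777775.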